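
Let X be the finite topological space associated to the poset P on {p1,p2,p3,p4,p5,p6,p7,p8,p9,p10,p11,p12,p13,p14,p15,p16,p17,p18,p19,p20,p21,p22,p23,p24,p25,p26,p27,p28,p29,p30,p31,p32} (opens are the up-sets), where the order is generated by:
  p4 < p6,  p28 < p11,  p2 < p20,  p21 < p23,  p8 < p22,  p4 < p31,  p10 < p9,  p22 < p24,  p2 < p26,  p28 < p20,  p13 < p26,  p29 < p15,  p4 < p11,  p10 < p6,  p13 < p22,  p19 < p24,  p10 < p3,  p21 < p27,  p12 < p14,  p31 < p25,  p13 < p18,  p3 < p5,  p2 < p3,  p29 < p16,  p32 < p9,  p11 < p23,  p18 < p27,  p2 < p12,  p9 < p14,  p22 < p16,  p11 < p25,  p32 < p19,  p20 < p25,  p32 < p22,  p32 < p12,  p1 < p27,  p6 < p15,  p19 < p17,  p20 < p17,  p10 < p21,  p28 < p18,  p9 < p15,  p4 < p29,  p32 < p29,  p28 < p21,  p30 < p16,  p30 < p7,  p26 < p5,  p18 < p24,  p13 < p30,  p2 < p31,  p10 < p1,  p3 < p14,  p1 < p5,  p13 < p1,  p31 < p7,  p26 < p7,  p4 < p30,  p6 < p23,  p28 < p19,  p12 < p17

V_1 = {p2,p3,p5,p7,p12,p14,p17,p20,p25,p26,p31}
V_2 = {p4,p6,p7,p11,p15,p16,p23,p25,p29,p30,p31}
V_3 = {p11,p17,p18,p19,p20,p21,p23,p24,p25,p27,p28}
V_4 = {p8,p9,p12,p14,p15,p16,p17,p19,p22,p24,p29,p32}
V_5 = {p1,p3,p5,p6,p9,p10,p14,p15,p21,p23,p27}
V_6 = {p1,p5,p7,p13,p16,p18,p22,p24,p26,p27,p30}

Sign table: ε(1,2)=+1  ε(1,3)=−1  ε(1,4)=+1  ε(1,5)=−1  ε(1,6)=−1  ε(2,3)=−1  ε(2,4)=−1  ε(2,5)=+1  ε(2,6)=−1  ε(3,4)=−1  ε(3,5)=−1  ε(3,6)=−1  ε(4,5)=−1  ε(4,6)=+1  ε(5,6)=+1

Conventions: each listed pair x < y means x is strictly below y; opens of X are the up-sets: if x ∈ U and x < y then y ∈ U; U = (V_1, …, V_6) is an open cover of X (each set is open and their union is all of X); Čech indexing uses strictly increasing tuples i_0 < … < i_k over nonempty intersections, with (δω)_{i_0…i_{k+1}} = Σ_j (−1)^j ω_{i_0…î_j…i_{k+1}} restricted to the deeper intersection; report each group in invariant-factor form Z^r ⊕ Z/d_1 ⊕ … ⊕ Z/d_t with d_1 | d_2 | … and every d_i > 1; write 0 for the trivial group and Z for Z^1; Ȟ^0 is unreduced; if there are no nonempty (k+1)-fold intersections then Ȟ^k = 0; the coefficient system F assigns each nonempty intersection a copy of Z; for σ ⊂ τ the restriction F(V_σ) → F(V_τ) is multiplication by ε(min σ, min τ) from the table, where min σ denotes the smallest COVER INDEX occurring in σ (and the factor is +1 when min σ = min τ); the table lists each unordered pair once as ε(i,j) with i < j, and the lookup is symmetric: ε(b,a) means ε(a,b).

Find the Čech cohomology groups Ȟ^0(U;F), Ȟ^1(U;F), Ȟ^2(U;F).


intersection data:
  V12={p7,p25,p31} V13={p17,p20,p25} V14={p12,p14,p17} V15={p3,p5,p14} V16={p5,p7,p26} V23={p11,p23,p25} V24={p15,p16,p29} V25={p6,p15,p23} V26={p7,p16,p30} V34={p17,p19,p24} V35={p21,p23,p27} V36={p18,p24,p27} V45={p9,p14,p15} V46={p16,p22,p24} V56={p1,p5,p27}
  V123={p25} V126={p7} V134={p17} V145={p14} V156={p5} V235={p23} V245={p15} V246={p16} V346={p24} V356={p27}
C dims 6,15,10; δ0: rk 6, SNF 1^5·2; δ1: rk 9, SNF 1^9
Ȟ^0 = (6 − 6) − 0 = 0, so Ȟ^0 ≅ 0
Ȟ^1 = (15 − 9) − 6 = 0 plus torsion [2], so Ȟ^1 ≅ Z/2
Ȟ^2 = (10 − 0) − 9 = 1, so Ȟ^2 ≅ Z

Ȟ^0 ≅ 0; Ȟ^1 ≅ Z/2; Ȟ^2 ≅ Z


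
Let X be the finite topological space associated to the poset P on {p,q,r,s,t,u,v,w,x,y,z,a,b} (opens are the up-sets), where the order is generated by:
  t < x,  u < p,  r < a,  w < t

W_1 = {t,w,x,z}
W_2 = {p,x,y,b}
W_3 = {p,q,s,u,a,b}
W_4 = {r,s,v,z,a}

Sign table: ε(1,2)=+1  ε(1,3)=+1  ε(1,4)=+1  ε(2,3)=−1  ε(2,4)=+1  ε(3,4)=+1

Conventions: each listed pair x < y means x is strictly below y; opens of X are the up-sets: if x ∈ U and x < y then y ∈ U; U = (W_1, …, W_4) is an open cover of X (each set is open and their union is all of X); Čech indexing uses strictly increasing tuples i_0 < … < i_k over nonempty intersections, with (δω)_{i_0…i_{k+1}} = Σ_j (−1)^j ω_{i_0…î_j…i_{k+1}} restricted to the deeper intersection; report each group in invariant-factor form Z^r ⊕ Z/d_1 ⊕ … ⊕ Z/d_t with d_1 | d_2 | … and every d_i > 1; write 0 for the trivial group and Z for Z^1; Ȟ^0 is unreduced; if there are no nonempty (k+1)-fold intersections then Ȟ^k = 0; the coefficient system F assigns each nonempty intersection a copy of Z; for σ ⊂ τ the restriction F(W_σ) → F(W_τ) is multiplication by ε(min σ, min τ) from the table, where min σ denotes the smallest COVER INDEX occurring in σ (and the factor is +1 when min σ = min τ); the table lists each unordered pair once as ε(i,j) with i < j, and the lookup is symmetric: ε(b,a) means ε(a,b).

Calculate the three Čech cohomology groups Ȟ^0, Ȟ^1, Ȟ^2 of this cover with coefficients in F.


nonempty overlaps:
  W12={x} W14={z} W23={p,b} W34={s,a}
C dims 4,4; δ0: rk 4, SNF 1^3·2
degree 0: 4−4−0 = 0 → Ȟ^0 ≅ 0
degree 1: 4−0−4 = 0 plus torsion [2] → Ȟ^1 ≅ Z/2
degree 2: 0−0−0 = 0 → Ȟ^2 ≅ 0

Ȟ^0 = 0, Ȟ^1 = Z/2, Ȟ^2 = 0


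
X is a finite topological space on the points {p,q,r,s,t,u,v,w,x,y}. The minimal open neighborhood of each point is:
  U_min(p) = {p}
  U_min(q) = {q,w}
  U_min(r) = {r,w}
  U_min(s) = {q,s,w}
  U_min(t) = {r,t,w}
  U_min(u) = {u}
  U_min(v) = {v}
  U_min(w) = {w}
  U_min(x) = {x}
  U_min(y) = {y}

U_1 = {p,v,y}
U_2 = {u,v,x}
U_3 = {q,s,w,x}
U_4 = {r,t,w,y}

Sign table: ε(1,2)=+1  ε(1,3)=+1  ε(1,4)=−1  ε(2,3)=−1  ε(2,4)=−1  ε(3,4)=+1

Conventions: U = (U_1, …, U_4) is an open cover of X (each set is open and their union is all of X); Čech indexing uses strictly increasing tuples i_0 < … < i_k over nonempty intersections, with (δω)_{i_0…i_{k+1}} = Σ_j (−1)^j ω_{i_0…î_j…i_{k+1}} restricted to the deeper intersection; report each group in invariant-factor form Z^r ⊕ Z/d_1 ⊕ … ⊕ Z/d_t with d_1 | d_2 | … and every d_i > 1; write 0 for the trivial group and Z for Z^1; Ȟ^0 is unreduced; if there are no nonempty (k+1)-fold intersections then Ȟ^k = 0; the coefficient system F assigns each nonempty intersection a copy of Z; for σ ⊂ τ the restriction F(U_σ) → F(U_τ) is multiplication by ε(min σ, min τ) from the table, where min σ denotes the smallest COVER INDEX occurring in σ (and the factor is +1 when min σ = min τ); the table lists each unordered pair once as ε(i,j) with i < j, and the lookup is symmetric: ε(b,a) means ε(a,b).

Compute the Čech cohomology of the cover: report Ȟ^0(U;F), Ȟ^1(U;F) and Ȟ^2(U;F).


Ȟ^0(U;F) ≅ Z, Ȟ^1(U;F) ≅ Z, Ȟ^2(U;F) ≅ 0

nerve simplices:
  U12={v} U14={y} U23={x} U34={w}
C dims 4,4; δ0: rk 3, SNF 1^3
degree 0: 4−3−0 = 1 → Ȟ^0 ≅ Z
degree 1: 4−0−3 = 1 → Ȟ^1 ≅ Z
degree 2: 0−0−0 = 0 → Ȟ^2 ≅ 0


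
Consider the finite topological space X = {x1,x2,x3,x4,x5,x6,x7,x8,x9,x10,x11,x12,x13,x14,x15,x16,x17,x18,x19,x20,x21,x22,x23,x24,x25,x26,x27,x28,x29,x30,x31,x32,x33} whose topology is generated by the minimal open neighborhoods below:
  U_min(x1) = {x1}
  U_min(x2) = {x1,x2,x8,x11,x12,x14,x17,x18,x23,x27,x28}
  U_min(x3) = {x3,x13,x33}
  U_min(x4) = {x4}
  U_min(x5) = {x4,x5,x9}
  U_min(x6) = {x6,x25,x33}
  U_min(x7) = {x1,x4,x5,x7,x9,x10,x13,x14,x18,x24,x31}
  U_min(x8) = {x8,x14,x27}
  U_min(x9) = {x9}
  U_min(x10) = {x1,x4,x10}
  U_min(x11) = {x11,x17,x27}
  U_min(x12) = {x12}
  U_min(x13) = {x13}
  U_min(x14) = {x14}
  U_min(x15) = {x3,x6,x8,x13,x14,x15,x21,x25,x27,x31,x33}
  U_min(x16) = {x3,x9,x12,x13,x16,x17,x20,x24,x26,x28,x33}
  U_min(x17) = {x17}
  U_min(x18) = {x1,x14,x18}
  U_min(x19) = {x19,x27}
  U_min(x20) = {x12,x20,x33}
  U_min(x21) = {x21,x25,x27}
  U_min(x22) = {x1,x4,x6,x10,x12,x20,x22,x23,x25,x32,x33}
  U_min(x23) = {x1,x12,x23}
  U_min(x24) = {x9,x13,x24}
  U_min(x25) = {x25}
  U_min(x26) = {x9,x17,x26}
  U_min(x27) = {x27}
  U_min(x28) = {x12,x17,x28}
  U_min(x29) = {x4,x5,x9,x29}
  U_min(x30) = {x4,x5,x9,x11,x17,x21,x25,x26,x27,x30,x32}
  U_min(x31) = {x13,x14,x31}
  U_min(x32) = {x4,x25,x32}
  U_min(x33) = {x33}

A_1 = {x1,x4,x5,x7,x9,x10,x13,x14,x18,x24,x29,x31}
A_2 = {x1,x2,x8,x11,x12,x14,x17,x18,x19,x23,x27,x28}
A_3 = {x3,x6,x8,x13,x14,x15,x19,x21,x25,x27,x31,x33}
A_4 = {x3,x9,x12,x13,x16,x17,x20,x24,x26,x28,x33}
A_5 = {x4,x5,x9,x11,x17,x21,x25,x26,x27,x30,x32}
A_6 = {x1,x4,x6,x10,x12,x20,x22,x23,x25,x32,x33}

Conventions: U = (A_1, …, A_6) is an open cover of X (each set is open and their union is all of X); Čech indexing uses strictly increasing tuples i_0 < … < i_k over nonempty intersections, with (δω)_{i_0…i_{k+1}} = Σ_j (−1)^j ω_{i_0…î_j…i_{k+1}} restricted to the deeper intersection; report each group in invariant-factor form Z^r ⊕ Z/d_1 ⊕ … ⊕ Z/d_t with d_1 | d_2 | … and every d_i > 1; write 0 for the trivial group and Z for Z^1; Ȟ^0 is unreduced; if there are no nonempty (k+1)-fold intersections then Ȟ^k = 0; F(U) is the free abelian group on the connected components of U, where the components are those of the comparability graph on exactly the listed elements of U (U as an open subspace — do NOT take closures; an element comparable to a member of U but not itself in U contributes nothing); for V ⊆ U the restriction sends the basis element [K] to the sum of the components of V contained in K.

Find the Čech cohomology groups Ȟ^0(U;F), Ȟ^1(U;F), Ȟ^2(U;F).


Ȟ^0 ≅ Z, Ȟ^1 ≅ 0 and Ȟ^2 ≅ Z/2

nerve of the cover:
  A12={x1,x14,x18} A13={x13,x14,x31} A14={x9,x13,x24} A15={x4,x5,x9} A16={x1,x4,x10} A23={x8,x14,x19,x27} A24={x12,x17,x28} A25={x11,x17,x27} A26={x1,x12,x23} A34={x3,x13,x33} A35={x21,x25,x27} A36={x6,x25,x33} A45={x9,x17,x26} A46={x12,x20,x33} A56={x4,x25,x32}
  A123={x14} A126={x1} A134={x13} A145={x9} A156={x4} A235={x27} A245={x17} A246={x12} A346={x33} A356={x25}
components per intersection:
  A1: {x1,x4,x5,x7,x9,x10,x13,x14,x18,x24,x29,x31}
  A2: {x1,x2,x8,x11,x12,x14,x17,x18,x19,x23,x27,x28}
  A3: {x3,x6,x8,x13,x14,x15,x19,x21,x25,x27,x31,x33}
  A4: {x3,x9,x12,x13,x16,x17,x20,x24,x26,x28,x33}
  A5: {x4,x5,x9,x11,x17,x21,x25,x26,x27,x30,x32}
  A6: {x1,x4,x6,x10,x12,x20,x22,x23,x25,x32,x33}
  A12: {x1,x14,x18}
  A13: {x13,x14,x31}
  A14: {x9,x13,x24}
  A15: {x4,x5,x9}
  A16: {x1,x4,x10}
  A23: {x8,x14,x19,x27}
  A24: {x12,x17,x28}
  A25: {x11,x17,x27}
  A26: {x1,x12,x23}
  A34: {x3,x13,x33}
  A35: {x21,x25,x27}
  A36: {x6,x25,x33}
  A45: {x9,x17,x26}
  A46: {x12,x20,x33}
  A56: {x4,x25,x32}
  A123: {x14}
  A126: {x1}
  A134: {x13}
  A145: {x9}
  A156: {x4}
  A235: {x27}
  A245: {x17}
  A246: {x12}
  A346: {x33}
  A356: {x25}
C dims 6,15,10; δ0: rk 5, SNF 1^5; δ1: rk 10, SNF 1^9·2
Ȟ^0 = (6 − 5) − 0 = 1, so Ȟ^0 ≅ Z
Ȟ^1 = (15 − 10) − 5 = 0, so Ȟ^1 ≅ 0
Ȟ^2 = (10 − 0) − 10 = 0 plus torsion [2], so Ȟ^2 ≅ Z/2


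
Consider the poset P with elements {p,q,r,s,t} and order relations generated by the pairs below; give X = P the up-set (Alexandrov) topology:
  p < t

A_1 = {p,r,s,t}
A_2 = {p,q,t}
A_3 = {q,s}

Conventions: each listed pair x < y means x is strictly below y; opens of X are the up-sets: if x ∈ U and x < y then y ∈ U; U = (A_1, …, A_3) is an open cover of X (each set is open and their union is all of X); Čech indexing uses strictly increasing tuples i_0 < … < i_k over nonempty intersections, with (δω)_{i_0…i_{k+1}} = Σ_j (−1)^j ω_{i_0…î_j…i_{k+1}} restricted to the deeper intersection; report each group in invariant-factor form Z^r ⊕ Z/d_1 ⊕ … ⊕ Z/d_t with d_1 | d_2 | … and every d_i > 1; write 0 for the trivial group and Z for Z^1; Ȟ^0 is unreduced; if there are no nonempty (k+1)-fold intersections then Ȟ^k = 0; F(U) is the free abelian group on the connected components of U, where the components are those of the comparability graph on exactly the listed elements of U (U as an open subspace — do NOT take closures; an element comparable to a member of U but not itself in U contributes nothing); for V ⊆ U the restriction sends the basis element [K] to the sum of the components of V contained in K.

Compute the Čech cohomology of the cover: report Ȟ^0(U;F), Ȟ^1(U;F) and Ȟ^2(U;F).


cover nerve:
  A12={p,t} A13={s} A23={q}
components per intersection:
  A1: {p,t} {r} {s}
  A2: {p,t} {q}
  A3: {q} {s}
  A12: {p,t}
  A13: {s}
  A23: {q}
C dims 7,3; δ0: rk 3, SNF 1^3
Ȟ^0: (7−3)−0=4 ⇒ Z^4
Ȟ^1: (3−0)−3=0 ⇒ 0
Ȟ^2: (0−0)−0=0 ⇒ 0

Ȟ^0 ≅ Z^4; Ȟ^1 ≅ 0; Ȟ^2 ≅ 0


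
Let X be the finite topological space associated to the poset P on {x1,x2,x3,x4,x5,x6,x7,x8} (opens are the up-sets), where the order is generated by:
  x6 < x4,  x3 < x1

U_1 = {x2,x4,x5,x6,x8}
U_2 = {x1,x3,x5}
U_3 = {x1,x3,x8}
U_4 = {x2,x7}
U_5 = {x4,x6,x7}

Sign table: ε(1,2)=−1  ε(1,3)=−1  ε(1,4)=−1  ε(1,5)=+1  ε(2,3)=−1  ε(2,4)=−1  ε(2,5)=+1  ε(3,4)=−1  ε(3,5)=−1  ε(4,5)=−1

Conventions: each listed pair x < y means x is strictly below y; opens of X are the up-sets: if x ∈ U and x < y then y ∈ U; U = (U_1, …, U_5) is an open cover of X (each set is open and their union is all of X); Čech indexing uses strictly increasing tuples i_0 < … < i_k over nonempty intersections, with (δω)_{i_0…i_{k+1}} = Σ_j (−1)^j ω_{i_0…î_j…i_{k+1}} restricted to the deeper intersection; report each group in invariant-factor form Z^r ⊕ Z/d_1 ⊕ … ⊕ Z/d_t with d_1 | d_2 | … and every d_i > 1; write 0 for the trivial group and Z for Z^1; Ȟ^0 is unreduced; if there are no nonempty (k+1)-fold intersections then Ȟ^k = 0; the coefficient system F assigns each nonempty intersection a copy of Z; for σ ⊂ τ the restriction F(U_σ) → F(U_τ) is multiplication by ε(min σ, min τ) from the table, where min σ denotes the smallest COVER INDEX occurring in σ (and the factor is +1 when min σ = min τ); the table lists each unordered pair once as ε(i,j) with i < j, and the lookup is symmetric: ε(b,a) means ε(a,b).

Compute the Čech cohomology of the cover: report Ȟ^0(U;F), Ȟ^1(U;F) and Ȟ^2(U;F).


Ȟ^0 ≅ 0, Ȟ^1 ≅ Z ⊕ Z/2 and Ȟ^2 ≅ 0

cover nerve:
  U12={x5} U13={x8} U14={x2} U15={x4,x6} U23={x1,x3} U45={x7}
C dims 5,6; δ0: rk 5, SNF 1^4·2
Ȟ^0: (5−5)−0=0 ⇒ 0
Ȟ^1: (6−0)−5=1 plus torsion [2] ⇒ Z ⊕ Z/2
Ȟ^2: (0−0)−0=0 ⇒ 0


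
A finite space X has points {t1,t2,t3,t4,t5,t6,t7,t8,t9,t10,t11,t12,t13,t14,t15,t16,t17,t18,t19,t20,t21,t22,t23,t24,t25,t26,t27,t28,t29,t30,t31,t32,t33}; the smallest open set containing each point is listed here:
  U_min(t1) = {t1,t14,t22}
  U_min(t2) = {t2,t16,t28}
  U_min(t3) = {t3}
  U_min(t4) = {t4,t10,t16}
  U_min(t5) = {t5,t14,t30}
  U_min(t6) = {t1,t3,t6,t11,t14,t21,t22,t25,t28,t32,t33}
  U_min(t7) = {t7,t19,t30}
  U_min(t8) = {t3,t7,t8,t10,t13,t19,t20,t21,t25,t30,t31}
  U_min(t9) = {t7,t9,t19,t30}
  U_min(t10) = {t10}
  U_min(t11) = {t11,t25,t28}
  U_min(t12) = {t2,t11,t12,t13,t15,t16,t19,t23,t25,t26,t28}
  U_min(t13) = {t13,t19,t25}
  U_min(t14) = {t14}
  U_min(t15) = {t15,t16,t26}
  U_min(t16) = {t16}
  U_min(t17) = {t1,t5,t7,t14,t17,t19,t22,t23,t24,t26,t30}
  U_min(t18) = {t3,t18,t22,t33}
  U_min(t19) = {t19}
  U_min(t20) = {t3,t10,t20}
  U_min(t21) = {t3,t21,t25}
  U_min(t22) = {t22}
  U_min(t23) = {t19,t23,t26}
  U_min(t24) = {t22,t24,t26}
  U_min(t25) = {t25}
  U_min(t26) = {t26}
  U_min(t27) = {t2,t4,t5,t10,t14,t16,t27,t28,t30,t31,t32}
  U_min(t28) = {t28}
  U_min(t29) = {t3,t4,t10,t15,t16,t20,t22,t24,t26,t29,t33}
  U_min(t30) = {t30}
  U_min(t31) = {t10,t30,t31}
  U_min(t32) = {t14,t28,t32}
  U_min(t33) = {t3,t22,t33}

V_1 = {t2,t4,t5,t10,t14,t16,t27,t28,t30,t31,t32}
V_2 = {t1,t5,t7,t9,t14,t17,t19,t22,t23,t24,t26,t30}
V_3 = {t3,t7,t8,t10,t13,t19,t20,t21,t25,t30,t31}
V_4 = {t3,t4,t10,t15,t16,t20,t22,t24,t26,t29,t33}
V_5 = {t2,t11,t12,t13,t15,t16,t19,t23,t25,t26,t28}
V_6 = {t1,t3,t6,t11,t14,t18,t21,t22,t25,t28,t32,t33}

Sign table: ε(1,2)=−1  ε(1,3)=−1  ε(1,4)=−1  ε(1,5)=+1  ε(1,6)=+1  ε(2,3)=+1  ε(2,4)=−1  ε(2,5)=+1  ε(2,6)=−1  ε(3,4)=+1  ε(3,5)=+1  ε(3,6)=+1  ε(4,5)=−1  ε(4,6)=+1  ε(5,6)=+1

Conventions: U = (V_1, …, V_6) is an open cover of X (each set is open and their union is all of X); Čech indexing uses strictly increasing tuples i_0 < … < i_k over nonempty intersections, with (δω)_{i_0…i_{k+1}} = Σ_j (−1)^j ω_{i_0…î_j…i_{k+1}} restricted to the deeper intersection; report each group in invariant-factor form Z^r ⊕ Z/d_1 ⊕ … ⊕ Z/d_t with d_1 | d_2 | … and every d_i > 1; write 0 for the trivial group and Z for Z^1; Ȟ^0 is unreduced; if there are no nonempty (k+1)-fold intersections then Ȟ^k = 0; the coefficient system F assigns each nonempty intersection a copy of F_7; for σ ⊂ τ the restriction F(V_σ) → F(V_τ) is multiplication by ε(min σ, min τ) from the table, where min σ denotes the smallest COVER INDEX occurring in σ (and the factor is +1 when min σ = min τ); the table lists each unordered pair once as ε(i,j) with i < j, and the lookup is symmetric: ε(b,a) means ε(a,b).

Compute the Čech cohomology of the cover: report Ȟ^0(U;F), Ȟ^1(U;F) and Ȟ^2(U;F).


Ȟ^0(U;F) ≅ 0, Ȟ^1(U;F) ≅ 0, Ȟ^2(U;F) ≅ Z/7

cover nerve:
  V12={t5,t14,t30} V13={t10,t30,t31} V14={t4,t10,t16} V15={t2,t16,t28} V16={t14,t28,t32} V23={t7,t19,t30} V24={t22,t24,t26} V25={t19,t23,t26} V26={t1,t14,t22} V34={t3,t10,t20} V35={t13,t19,t25} V36={t3,t21,t25} V45={t15,t16,t26} V46={t3,t22,t33} V56={t11,t25,t28}
  V123={t30} V126={t14} V134={t10} V145={t16} V156={t28} V235={t19} V245={t26} V246={t22} V346={t3} V356={t25}
C dims 6,15,10; δ0: rk_F7 6; δ1: rk_F7 9
Ȟ^0: (6−6)−0=0 ⇒ 0
Ȟ^1: (15−9)−6=0 ⇒ 0
Ȟ^2: (10−0)−9=1 ⇒ Z/7


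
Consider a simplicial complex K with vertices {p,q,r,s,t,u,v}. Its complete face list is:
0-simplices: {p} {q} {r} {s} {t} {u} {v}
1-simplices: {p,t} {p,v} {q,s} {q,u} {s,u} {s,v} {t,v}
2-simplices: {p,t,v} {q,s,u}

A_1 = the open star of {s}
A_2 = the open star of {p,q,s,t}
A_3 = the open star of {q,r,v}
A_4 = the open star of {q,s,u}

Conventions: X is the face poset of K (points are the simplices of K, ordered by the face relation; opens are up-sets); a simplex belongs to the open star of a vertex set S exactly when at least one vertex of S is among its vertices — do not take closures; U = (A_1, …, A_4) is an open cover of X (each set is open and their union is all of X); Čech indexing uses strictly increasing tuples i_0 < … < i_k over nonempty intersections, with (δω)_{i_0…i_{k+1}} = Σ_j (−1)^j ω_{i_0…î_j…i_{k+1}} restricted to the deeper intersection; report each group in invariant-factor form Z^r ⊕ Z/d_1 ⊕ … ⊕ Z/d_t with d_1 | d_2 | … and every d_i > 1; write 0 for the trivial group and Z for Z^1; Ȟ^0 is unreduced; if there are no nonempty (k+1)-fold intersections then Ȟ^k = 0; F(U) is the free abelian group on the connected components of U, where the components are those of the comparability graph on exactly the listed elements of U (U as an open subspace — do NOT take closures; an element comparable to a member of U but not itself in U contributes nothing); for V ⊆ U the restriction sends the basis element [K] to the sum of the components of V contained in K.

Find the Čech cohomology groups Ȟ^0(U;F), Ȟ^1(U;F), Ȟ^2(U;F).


intersection data:
  A1={{s},{q,s},{s,u},{s,v},{q,s,u}} A2={{p},{q},{s},{t},{p,t},{p,v},{q,s},{q,u},{s,u},{s,v},{t,v},{p,t,v},{q,s,u}} A3={{q},{r},{v},{p,v},{q,s},{q,u},{s,v},{t,v},{p,t,v},{q,s,u}} A4={{q},{s},{u},{q,s},{q,u},{s,u},{s,v},{q,s,u}}
  A12={{s},{q,s},{s,u},{s,v},{q,s,u}} A13={{q,s},{s,v},{q,s,u}} A14={{s},{q,s},{s,u},{s,v},{q,s,u}} A23={{q},{p,v},{q,s},{q,u},{s,v},{t,v},{p,t,v},{q,s,u}} A24={{q},{s},{q,s},{q,u},{s,u},{s,v},{q,s,u}} A34={{q},{q,s},{q,u},{s,v},{q,s,u}}
  A123={{q,s},{s,v},{q,s,u}} A124={{s},{q,s},{s,u},{s,v},{q,s,u}} A134={{q,s},{s,v},{q,s,u}} A234={{q},{q,s},{q,u},{s,v},{q,s,u}}
  A1234={{q,s},{s,v},{q,s,u}}
components per intersection:
  A1: {{s},{q,s},{s,u},{s,v},{q,s,u}}
  A2: {{p},{t},{p,t},{p,v},{t,v},{p,t,v}} {{q},{s},{q,s},{q,u},{s,u},{s,v},{q,s,u}}
  A3: {{q},{q,s},{q,u},{q,s,u}} {{r}} {{v},{p,v},{s,v},{t,v},{p,t,v}}
  A4: {{q},{s},{u},{q,s},{q,u},{s,u},{s,v},{q,s,u}}
  A12: {{s},{q,s},{s,u},{s,v},{q,s,u}}
  A13: {{q,s},{q,s,u}} {{s,v}}
  A14: {{s},{q,s},{s,u},{s,v},{q,s,u}}
  A23: {{q},{q,s},{q,u},{q,s,u}} {{p,v},{t,v},{p,t,v}} {{s,v}}
  A24: {{q},{s},{q,s},{q,u},{s,u},{s,v},{q,s,u}}
  A34: {{q},{q,s},{q,u},{q,s,u}} {{s,v}}
  A123: {{q,s},{q,s,u}} {{s,v}}
  A124: {{s},{q,s},{s,u},{s,v},{q,s,u}}
  A134: {{q,s},{q,s,u}} {{s,v}}
  A234: {{q},{q,s},{q,u},{q,s,u}} {{s,v}}
  A1234: {{q,s},{q,s,u}} {{s,v}}
C dims 7,10,7,2; δ0: rk 5, SNF 1^5; δ1: rk 5, SNF 1^5; δ2: rk 2, SNF 1^2
Ȟ^0 = (7 − 5) − 0 = 2, so Ȟ^0 ≅ Z^2
Ȟ^1 = (10 − 5) − 5 = 0, so Ȟ^1 ≅ 0
Ȟ^2 = (7 − 2) − 5 = 0, so Ȟ^2 ≅ 0

Ȟ^0(U;F) ≅ Z^2, Ȟ^1(U;F) ≅ 0 and Ȟ^2(U;F) ≅ 0


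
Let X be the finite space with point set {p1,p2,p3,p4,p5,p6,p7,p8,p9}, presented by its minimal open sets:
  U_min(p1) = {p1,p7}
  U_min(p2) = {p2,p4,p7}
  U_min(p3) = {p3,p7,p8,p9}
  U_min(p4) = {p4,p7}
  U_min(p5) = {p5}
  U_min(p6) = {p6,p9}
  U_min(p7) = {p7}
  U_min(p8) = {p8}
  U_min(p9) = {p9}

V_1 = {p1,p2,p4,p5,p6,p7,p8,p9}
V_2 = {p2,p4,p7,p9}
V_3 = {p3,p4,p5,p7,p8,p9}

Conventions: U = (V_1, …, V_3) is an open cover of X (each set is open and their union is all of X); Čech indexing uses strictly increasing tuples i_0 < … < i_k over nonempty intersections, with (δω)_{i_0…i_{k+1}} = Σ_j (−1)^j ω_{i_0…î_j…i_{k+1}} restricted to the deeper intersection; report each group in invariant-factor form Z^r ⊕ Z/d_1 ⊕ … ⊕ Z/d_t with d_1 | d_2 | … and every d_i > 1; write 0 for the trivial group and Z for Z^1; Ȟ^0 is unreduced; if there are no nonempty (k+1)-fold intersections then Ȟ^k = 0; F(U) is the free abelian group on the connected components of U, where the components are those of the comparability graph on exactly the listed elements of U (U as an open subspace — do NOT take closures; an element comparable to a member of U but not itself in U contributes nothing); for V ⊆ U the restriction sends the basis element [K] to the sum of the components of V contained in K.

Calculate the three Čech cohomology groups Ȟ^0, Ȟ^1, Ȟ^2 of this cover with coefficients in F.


nerve simplices:
  V12={p2,p4,p7,p9} V13={p4,p5,p7,p8,p9} V23={p4,p7,p9}
  V123={p4,p7,p9}
components per intersection:
  V1: {p1,p2,p4,p7} {p5} {p6,p9} {p8}
  V2: {p2,p4,p7} {p9}
  V3: {p3,p4,p7,p8,p9} {p5}
  V12: {p2,p4,p7} {p9}
  V13: {p4,p7} {p5} {p8} {p9}
  V23: {p4,p7} {p9}
  V123: {p4,p7} {p9}
C dims 8,8,2; δ0: rk 6, SNF 1^6; δ1: rk 2, SNF 1^2
degree 0: 8−6−0 = 2 → Ȟ^0 ≅ Z^2
degree 1: 8−2−6 = 0 → Ȟ^1 ≅ 0
degree 2: 2−0−2 = 0 → Ȟ^2 ≅ 0

Ȟ^0 = Z^2,  Ȟ^1 = 0,  Ȟ^2 = 0


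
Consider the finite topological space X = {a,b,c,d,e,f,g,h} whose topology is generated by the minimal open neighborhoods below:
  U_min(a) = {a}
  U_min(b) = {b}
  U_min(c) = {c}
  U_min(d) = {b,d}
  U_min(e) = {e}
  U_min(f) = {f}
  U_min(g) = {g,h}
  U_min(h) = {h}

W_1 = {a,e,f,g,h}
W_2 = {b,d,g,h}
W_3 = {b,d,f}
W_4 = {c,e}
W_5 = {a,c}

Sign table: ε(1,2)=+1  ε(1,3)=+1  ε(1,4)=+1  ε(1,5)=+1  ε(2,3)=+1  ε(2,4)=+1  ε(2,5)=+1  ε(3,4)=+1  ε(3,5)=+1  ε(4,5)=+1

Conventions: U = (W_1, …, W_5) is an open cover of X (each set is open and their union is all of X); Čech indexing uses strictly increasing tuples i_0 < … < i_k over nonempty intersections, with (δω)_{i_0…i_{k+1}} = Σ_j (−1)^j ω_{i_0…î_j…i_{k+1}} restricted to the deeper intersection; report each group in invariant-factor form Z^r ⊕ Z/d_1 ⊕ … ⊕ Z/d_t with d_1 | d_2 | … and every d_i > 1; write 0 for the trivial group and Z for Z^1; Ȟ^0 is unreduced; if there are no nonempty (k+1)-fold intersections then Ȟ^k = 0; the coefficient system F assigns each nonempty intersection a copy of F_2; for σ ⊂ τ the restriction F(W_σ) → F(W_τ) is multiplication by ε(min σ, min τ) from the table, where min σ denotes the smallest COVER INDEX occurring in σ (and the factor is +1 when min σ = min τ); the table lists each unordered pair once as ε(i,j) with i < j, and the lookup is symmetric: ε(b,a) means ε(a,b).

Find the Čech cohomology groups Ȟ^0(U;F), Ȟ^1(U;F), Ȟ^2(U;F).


Ȟ^0 = Z/2,  Ȟ^1 = Z/2 ⊕ Z/2,  Ȟ^2 = 0

intersection data:
  W12={g,h} W13={f} W14={e} W15={a} W23={b,d} W45={c}
C dims 5,6; δ0: rk_F2 4
Ȟ^0 = (5 − 4) − 0 = 1, so Ȟ^0 ≅ Z/2
Ȟ^1 = (6 − 0) − 4 = 2, so Ȟ^1 ≅ Z/2 ⊕ Z/2
Ȟ^2 = (0 − 0) − 0 = 0, so Ȟ^2 ≅ 0


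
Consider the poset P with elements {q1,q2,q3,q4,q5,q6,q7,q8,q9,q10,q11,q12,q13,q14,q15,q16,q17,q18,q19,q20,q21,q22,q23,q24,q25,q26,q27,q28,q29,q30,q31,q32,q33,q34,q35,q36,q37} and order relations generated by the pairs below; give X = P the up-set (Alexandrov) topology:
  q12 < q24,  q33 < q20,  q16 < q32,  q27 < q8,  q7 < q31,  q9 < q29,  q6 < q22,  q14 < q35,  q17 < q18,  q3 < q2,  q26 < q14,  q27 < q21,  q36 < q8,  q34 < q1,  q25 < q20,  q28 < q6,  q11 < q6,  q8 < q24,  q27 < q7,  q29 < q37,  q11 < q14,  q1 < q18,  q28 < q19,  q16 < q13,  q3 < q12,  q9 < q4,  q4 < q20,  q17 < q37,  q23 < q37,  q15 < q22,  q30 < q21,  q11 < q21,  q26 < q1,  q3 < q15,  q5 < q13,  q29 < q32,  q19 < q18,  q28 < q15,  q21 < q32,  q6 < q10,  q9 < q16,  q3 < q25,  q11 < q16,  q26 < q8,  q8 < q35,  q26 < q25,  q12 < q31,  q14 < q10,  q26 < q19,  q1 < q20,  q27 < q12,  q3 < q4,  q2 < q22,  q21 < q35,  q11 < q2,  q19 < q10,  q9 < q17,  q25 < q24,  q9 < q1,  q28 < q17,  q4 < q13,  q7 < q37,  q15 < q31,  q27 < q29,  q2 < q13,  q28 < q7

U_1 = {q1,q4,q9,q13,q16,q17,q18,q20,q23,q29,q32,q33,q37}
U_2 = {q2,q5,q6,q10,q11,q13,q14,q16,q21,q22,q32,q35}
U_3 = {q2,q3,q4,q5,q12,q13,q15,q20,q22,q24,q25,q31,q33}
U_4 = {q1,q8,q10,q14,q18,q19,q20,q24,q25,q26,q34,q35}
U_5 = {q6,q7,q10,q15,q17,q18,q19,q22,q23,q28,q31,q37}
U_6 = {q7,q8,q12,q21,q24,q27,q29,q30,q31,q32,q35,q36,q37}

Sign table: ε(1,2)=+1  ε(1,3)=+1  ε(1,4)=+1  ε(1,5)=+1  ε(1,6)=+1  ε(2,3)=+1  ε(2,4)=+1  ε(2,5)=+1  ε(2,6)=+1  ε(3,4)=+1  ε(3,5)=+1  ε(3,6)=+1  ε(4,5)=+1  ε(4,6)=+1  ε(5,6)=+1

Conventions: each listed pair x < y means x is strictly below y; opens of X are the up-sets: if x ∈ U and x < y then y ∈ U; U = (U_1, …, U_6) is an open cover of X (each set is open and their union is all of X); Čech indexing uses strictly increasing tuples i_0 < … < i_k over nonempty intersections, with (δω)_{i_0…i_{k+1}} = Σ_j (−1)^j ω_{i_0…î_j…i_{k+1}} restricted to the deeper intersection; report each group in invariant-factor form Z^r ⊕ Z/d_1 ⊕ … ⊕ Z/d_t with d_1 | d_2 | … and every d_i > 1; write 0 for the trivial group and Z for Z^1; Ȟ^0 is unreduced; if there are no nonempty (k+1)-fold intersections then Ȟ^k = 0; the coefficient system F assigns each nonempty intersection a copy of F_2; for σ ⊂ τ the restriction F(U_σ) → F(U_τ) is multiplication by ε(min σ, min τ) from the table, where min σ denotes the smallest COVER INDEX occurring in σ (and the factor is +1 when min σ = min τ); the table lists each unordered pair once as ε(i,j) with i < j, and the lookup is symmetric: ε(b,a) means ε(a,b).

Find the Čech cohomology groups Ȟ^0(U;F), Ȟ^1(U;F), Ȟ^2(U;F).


Ȟ^0(U;F) ≅ Z/2; Ȟ^1(U;F) ≅ Z/2; Ȟ^2(U;F) ≅ Z/2

nerve simplices:
  U12={q13,q16,q32} U13={q4,q13,q20,q33} U14={q1,q18,q20} U15={q17,q18,q23,q37} U16={q29,q32,q37} U23={q2,q5,q13,q22} U24={q10,q14,q35} U25={q6,q10,q22} U26={q21,q32,q35} U34={q20,q24,q25} U35={q15,q22,q31} U36={q12,q24,q31} U45={q10,q18,q19} U46={q8,q24,q35} U56={q7,q31,q37}
  U123={q13} U126={q32} U134={q20} U145={q18} U156={q37} U235={q22} U245={q10} U246={q35} U346={q24} U356={q31}
C dims 6,15,10; δ0: rk_F2 5; δ1: rk_F2 9
degree 0: 6−5−0 = 1 → Ȟ^0 ≅ Z/2
degree 1: 15−9−5 = 1 → Ȟ^1 ≅ Z/2
degree 2: 10−0−9 = 1 → Ȟ^2 ≅ Z/2


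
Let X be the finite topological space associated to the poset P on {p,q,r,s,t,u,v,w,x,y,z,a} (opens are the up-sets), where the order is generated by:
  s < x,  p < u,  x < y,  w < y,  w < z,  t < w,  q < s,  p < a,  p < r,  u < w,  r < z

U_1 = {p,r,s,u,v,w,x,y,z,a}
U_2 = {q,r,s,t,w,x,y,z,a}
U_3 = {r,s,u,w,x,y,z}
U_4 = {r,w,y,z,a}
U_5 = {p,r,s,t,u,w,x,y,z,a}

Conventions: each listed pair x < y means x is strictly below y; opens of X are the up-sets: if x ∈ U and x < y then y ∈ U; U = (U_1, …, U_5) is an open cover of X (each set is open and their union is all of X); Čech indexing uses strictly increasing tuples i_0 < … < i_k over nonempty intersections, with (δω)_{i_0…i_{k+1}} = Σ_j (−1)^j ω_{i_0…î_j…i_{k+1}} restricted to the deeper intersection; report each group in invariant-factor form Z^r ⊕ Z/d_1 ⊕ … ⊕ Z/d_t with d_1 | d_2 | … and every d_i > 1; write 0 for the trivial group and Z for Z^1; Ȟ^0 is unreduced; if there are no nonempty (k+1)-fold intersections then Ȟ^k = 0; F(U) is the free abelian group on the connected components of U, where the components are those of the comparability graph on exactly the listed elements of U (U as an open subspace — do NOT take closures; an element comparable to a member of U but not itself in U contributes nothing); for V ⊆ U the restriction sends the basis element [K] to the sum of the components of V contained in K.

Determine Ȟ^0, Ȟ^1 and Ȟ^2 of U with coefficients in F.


Ȟ^0(U;F) ≅ Z^2, Ȟ^1(U;F) ≅ 0 and Ȟ^2(U;F) ≅ 0

cover nerve:
  U12={r,s,w,x,y,z,a} U13={r,s,u,w,x,y,z} U14={r,w,y,z,a} U15={p,r,s,u,w,x,y,z,a} U23={r,s,w,x,y,z} U24={r,w,y,z,a} U25={r,s,t,w,x,y,z,a} U34={r,w,y,z} U35={r,s,u,w,x,y,z} U45={r,w,y,z,a}
  U123={r,s,w,x,y,z} U124={r,w,y,z,a} U125={r,s,w,x,y,z,a} U134={r,w,y,z} U135={r,s,u,w,x,y,z} U145={r,w,y,z,a} U234={r,w,y,z} U235={r,s,w,x,y,z} U245={r,w,y,z,a} U345={r,w,y,z}
  U1234={r,w,y,z} U1235={r,s,w,x,y,z} U1245={r,w,y,z,a} U1345={r,w,y,z} U2345={r,w,y,z}
  U12345={r,w,y,z}
components per intersection:
  U1: {p,r,s,u,w,x,y,z,a} {v}
  U2: {q,r,s,t,w,x,y,z} {a}
  U3: {r,s,u,w,x,y,z}
  U4: {r,w,y,z} {a}
  U5: {p,r,s,t,u,w,x,y,z,a}
  U12: {r,s,w,x,y,z} {a}
  U13: {r,s,u,w,x,y,z}
  U14: {r,w,y,z} {a}
  U15: {p,r,s,u,w,x,y,z,a}
  U23: {r,s,w,x,y,z}
  U24: {r,w,y,z} {a}
  U25: {r,s,t,w,x,y,z} {a}
  U34: {r,w,y,z}
  U35: {r,s,u,w,x,y,z}
  U45: {r,w,y,z} {a}
  U123: {r,s,w,x,y,z}
  U124: {r,w,y,z} {a}
  U125: {r,s,w,x,y,z} {a}
  U134: {r,w,y,z}
  U135: {r,s,u,w,x,y,z}
  U145: {r,w,y,z} {a}
  U234: {r,w,y,z}
  U235: {r,s,w,x,y,z}
  U245: {r,w,y,z} {a}
  U345: {r,w,y,z}
  U1234: {r,w,y,z}
  U1235: {r,s,w,x,y,z}
  U1245: {r,w,y,z} {a}
  U1345: {r,w,y,z}
  U2345: {r,w,y,z}
  U12345: {r,w,y,z}
C dims 8,15,14,6; δ0: rk 6, SNF 1^6; δ1: rk 9, SNF 1^9; δ2: rk 5, SNF 1^5
Ȟ^0: (8−6)−0=2 ⇒ Z^2
Ȟ^1: (15−9)−6=0 ⇒ 0
Ȟ^2: (14−5)−9=0 ⇒ 0


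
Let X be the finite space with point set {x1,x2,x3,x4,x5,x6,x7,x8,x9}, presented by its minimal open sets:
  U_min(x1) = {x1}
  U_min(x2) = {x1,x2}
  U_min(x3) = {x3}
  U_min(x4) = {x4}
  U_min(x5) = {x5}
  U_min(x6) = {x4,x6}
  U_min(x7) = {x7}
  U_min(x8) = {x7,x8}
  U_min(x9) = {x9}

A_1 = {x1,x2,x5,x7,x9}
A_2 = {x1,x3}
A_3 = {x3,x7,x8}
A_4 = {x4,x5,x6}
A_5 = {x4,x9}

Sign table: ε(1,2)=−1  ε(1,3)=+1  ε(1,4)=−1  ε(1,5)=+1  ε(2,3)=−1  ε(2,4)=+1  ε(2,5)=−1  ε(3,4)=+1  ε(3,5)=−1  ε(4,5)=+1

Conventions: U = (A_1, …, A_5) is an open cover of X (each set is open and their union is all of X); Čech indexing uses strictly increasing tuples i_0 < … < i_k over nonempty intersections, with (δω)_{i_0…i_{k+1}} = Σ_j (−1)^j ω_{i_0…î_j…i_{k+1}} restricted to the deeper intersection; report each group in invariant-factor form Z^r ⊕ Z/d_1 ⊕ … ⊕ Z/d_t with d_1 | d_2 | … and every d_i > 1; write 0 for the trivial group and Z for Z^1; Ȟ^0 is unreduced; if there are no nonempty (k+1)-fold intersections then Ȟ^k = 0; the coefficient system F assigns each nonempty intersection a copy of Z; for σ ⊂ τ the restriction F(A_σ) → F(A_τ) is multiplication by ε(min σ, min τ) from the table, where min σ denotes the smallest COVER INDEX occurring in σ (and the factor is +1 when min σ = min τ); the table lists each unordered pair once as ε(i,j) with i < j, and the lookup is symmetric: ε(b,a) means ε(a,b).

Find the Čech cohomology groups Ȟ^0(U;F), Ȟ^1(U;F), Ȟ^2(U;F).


nonempty overlaps:
  A12={x1} A13={x7} A14={x5} A15={x9} A23={x3} A45={x4}
C dims 5,6; δ0: rk 5, SNF 1^4·2
degree 0: 5−5−0 = 0 → Ȟ^0 ≅ 0
degree 1: 6−0−5 = 1 plus torsion [2] → Ȟ^1 ≅ Z ⊕ Z/2
degree 2: 0−0−0 = 0 → Ȟ^2 ≅ 0

Ȟ^0(U;F) ≅ 0, Ȟ^1(U;F) ≅ Z ⊕ Z/2 and Ȟ^2(U;F) ≅ 0


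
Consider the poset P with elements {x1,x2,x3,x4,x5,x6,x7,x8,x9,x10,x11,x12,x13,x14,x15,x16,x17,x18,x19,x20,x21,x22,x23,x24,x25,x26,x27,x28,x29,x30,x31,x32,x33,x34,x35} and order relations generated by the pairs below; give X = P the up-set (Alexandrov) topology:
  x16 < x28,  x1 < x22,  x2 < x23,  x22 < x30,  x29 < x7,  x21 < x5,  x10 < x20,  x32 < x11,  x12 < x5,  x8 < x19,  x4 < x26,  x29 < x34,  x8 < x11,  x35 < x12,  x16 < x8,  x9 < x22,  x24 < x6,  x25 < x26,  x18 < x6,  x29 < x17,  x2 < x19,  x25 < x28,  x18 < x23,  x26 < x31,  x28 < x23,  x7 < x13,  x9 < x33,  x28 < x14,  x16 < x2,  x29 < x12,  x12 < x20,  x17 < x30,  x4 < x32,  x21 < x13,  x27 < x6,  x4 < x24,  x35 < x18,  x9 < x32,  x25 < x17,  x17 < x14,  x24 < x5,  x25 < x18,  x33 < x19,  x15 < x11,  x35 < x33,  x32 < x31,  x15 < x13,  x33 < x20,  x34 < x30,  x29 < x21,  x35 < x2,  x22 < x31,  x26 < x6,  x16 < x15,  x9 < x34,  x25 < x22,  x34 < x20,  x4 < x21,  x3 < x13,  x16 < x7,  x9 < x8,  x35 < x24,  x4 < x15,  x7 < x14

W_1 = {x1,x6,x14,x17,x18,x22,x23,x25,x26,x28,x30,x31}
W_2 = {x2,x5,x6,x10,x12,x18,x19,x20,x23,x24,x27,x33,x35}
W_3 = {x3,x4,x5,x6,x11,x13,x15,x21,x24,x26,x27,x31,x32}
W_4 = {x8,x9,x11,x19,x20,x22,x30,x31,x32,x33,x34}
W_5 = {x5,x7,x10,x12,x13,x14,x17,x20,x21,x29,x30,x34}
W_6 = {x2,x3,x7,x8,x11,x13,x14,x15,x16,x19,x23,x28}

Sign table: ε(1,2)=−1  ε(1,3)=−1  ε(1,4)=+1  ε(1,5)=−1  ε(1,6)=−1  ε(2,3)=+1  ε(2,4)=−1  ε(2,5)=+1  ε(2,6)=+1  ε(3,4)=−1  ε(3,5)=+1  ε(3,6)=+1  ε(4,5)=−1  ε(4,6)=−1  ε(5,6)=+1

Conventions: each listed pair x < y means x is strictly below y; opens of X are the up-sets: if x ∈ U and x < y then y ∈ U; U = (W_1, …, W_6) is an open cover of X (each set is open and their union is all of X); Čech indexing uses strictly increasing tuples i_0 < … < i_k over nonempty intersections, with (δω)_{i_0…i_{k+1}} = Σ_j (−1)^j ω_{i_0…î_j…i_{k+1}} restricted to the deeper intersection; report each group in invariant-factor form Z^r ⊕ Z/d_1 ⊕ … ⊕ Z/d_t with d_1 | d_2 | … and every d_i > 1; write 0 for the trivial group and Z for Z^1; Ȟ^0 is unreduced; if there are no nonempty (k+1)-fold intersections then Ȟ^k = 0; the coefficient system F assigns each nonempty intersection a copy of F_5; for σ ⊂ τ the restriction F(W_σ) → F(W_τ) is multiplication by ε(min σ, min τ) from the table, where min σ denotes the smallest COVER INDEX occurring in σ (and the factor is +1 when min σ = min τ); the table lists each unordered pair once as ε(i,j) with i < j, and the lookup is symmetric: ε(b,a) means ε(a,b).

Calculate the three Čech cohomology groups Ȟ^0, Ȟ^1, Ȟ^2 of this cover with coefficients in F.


nerve simplices:
  W12={x6,x18,x23} W13={x6,x26,x31} W14={x22,x30,x31} W15={x14,x17,x30} W16={x14,x23,x28} W23={x5,x6,x24,x27} W24={x19,x20,x33} W25={x5,x10,x12,x20} W26={x2,x19,x23} W34={x11,x31,x32} W35={x5,x13,x21} W36={x3,x11,x13,x15} W45={x20,x30,x34} W46={x8,x11,x19} W56={x7,x13,x14}
  W123={x6} W126={x23} W134={x31} W145={x30} W156={x14} W235={x5} W245={x20} W246={x19} W346={x11} W356={x13}
C dims 6,15,10; δ0: rk_F5 5; δ1: rk_F5 10
degree 0: 6−5−0 = 1 → Ȟ^0 ≅ Z/5
degree 1: 15−10−5 = 0 → Ȟ^1 ≅ 0
degree 2: 10−0−10 = 0 → Ȟ^2 ≅ 0

Ȟ^0 ≅ Z/5; Ȟ^1 ≅ 0; Ȟ^2 ≅ 0


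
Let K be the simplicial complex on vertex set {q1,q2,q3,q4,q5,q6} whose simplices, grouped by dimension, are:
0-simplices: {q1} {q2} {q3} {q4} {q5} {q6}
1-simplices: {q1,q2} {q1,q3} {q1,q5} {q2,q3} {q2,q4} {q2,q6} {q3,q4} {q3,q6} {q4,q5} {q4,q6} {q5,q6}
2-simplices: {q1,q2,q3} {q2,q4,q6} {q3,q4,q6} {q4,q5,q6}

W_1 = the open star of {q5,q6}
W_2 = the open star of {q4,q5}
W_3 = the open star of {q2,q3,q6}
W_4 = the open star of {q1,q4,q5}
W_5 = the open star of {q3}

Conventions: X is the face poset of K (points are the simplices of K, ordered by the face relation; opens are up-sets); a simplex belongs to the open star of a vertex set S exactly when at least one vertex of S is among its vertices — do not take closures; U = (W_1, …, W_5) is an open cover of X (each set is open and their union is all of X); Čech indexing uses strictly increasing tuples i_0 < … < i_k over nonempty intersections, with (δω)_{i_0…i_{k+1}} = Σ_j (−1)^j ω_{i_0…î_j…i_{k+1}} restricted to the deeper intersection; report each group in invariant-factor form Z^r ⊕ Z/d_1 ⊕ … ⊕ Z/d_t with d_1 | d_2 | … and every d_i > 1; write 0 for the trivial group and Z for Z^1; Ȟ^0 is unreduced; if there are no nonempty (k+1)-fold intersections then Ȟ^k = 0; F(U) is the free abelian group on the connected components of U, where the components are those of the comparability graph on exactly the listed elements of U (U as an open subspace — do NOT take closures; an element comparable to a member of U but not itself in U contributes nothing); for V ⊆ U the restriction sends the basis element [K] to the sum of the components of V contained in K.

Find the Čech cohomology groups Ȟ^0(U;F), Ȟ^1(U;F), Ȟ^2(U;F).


Ȟ^0 = Z, Ȟ^1 = Z and Ȟ^2 = 0

nerve of the cover:
  W1={{q5},{q6},{q1,q5},{q2,q6},{q3,q6},{q4,q5},{q4,q6},{q5,q6},{q2,q4,q6},{q3,q4,q6},{q4,q5,q6}} W2={{q4},{q5},{q1,q5},{q2,q4},{q3,q4},{q4,q5},{q4,q6},{q5,q6},{q2,q4,q6},{q3,q4,q6},{q4,q5,q6}} W3={{q2},{q3},{q6},{q1,q2},{q1,q3},{q2,q3},{q2,q4},{q2,q6},{q3,q4},{q3,q6},{q4,q6},{q5,q6},{q1,q2,q3},{q2,q4,q6},{q3,q4,q6},{q4,q5,q6}} W4={{q1},{q4},{q5},{q1,q2},{q1,q3},{q1,q5},{q2,q4},{q3,q4},{q4,q5},{q4,q6},{q5,q6},{q1,q2,q3},{q2,q4,q6},{q3,q4,q6},{q4,q5,q6}} W5={{q3},{q1,q3},{q2,q3},{q3,q4},{q3,q6},{q1,q2,q3},{q3,q4,q6}}
  W12={{q5},{q1,q5},{q4,q5},{q4,q6},{q5,q6},{q2,q4,q6},{q3,q4,q6},{q4,q5,q6}} W13={{q6},{q2,q6},{q3,q6},{q4,q6},{q5,q6},{q2,q4,q6},{q3,q4,q6},{q4,q5,q6}} W14={{q5},{q1,q5},{q4,q5},{q4,q6},{q5,q6},{q2,q4,q6},{q3,q4,q6},{q4,q5,q6}} W15={{q3,q6},{q3,q4,q6}} W23={{q2,q4},{q3,q4},{q4,q6},{q5,q6},{q2,q4,q6},{q3,q4,q6},{q4,q5,q6}} W24={{q4},{q5},{q1,q5},{q2,q4},{q3,q4},{q4,q5},{q4,q6},{q5,q6},{q2,q4,q6},{q3,q4,q6},{q4,q5,q6}} W25={{q3,q4},{q3,q4,q6}} W34={{q1,q2},{q1,q3},{q2,q4},{q3,q4},{q4,q6},{q5,q6},{q1,q2,q3},{q2,q4,q6},{q3,q4,q6},{q4,q5,q6}} W35={{q3},{q1,q3},{q2,q3},{q3,q4},{q3,q6},{q1,q2,q3},{q3,q4,q6}} W45={{q1,q3},{q3,q4},{q1,q2,q3},{q3,q4,q6}}
  W123={{q4,q6},{q5,q6},{q2,q4,q6},{q3,q4,q6},{q4,q5,q6}} W124={{q5},{q1,q5},{q4,q5},{q4,q6},{q5,q6},{q2,q4,q6},{q3,q4,q6},{q4,q5,q6}} W125={{q3,q4,q6}} W134={{q4,q6},{q5,q6},{q2,q4,q6},{q3,q4,q6},{q4,q5,q6}} W135={{q3,q6},{q3,q4,q6}} W145={{q3,q4,q6}} W234={{q2,q4},{q3,q4},{q4,q6},{q5,q6},{q2,q4,q6},{q3,q4,q6},{q4,q5,q6}} W235={{q3,q4},{q3,q4,q6}} W245={{q3,q4},{q3,q4,q6}} W345={{q1,q3},{q3,q4},{q1,q2,q3},{q3,q4,q6}}
  W1234={{q4,q6},{q5,q6},{q2,q4,q6},{q3,q4,q6},{q4,q5,q6}} W1235={{q3,q4,q6}} W1245={{q3,q4,q6}} W1345={{q3,q4,q6}} W2345={{q3,q4},{q3,q4,q6}}
  W12345={{q3,q4,q6}}
components per intersection:
  W1: {{q5},{q6},{q1,q5},{q2,q6},{q3,q6},{q4,q5},{q4,q6},{q5,q6},{q2,q4,q6},{q3,q4,q6},{q4,q5,q6}}
  W2: {{q4},{q5},{q1,q5},{q2,q4},{q3,q4},{q4,q5},{q4,q6},{q5,q6},{q2,q4,q6},{q3,q4,q6},{q4,q5,q6}}
  W3: {{q2},{q3},{q6},{q1,q2},{q1,q3},{q2,q3},{q2,q4},{q2,q6},{q3,q4},{q3,q6},{q4,q6},{q5,q6},{q1,q2,q3},{q2,q4,q6},{q3,q4,q6},{q4,q5,q6}}
  W4: {{q1},{q4},{q5},{q1,q2},{q1,q3},{q1,q5},{q2,q4},{q3,q4},{q4,q5},{q4,q6},{q5,q6},{q1,q2,q3},{q2,q4,q6},{q3,q4,q6},{q4,q5,q6}}
  W5: {{q3},{q1,q3},{q2,q3},{q3,q4},{q3,q6},{q1,q2,q3},{q3,q4,q6}}
  W12: {{q5},{q1,q5},{q4,q5},{q4,q6},{q5,q6},{q2,q4,q6},{q3,q4,q6},{q4,q5,q6}}
  W13: {{q6},{q2,q6},{q3,q6},{q4,q6},{q5,q6},{q2,q4,q6},{q3,q4,q6},{q4,q5,q6}}
  W14: {{q5},{q1,q5},{q4,q5},{q4,q6},{q5,q6},{q2,q4,q6},{q3,q4,q6},{q4,q5,q6}}
  W15: {{q3,q6},{q3,q4,q6}}
  W23: {{q2,q4},{q3,q4},{q4,q6},{q5,q6},{q2,q4,q6},{q3,q4,q6},{q4,q5,q6}}
  W24: {{q4},{q5},{q1,q5},{q2,q4},{q3,q4},{q4,q5},{q4,q6},{q5,q6},{q2,q4,q6},{q3,q4,q6},{q4,q5,q6}}
  W25: {{q3,q4},{q3,q4,q6}}
  W34: {{q1,q2},{q1,q3},{q1,q2,q3}} {{q2,q4},{q3,q4},{q4,q6},{q5,q6},{q2,q4,q6},{q3,q4,q6},{q4,q5,q6}}
  W35: {{q3},{q1,q3},{q2,q3},{q3,q4},{q3,q6},{q1,q2,q3},{q3,q4,q6}}
  W45: {{q1,q3},{q1,q2,q3}} {{q3,q4},{q3,q4,q6}}
  W123: {{q4,q6},{q5,q6},{q2,q4,q6},{q3,q4,q6},{q4,q5,q6}}
  W124: {{q5},{q1,q5},{q4,q5},{q4,q6},{q5,q6},{q2,q4,q6},{q3,q4,q6},{q4,q5,q6}}
  W125: {{q3,q4,q6}}
  W134: {{q4,q6},{q5,q6},{q2,q4,q6},{q3,q4,q6},{q4,q5,q6}}
  W135: {{q3,q6},{q3,q4,q6}}
  W145: {{q3,q4,q6}}
  W234: {{q2,q4},{q3,q4},{q4,q6},{q5,q6},{q2,q4,q6},{q3,q4,q6},{q4,q5,q6}}
  W235: {{q3,q4},{q3,q4,q6}}
  W245: {{q3,q4},{q3,q4,q6}}
  W345: {{q1,q3},{q1,q2,q3}} {{q3,q4},{q3,q4,q6}}
  W1234: {{q4,q6},{q5,q6},{q2,q4,q6},{q3,q4,q6},{q4,q5,q6}}
  W1235: {{q3,q4,q6}}
  W1245: {{q3,q4,q6}}
  W1345: {{q3,q4,q6}}
  W2345: {{q3,q4},{q3,q4,q6}}
  W12345: {{q3,q4,q6}}
C dims 5,12,11,5; δ0: rk 4, SNF 1^4; δ1: rk 7, SNF 1^7; δ2: rk 4, SNF 1^4
Ȟ^0 = (5 − 4) − 0 = 1, so Ȟ^0 ≅ Z
Ȟ^1 = (12 − 7) − 4 = 1, so Ȟ^1 ≅ Z
Ȟ^2 = (11 − 4) − 7 = 0, so Ȟ^2 ≅ 0
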